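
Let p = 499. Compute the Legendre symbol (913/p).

First reduce: 913 ≡ 414 (mod 499).
Pull out 2: since 499 ≡ 3 (mod 8), (2/499) = -1.
Reciprocity: 207 ≡ 3 and 499 ≡ 3 (mod 4), so (207/499) = −(499/207).
Reduce top mod 207: now compute (85/207).
Reciprocity: 85 ≡ 1 and 207 ≡ 3 (mod 4), so (85/207) = +(207/85).
Reduce top mod 85: now compute (37/85).
Reciprocity: 37 ≡ 1 and 85 ≡ 1 (mod 4), so (37/85) = +(85/37).
Reduce top mod 37: now compute (11/37).
Reciprocity: 11 ≡ 3 and 37 ≡ 1 (mod 4), so (11/37) = +(37/11).
Reduce top mod 11: now compute (4/11).
Pull out 2^2: since 11 ≡ 3 (mod 8), (2/11) = -1, so (2/11)^2 = +1.
Reached (1/11) = 1. Collecting the sign flips along the way, the symbol is +1.

1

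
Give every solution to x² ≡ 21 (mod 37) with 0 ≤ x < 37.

37 ≡ 1 (mod 4), so we find a root by search.
Trying successive values, 13² = 169 ≡ 21 (mod 37). The other root is 37 − 13 = 24.

13, 24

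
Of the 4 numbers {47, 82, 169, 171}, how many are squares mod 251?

(47/251) = -1 → non-residue.
(82/251) = -1 → non-residue.
(169/251) = +1 → QR.
(171/251) = -1 → non-residue.
Total quadratic residues among the 4: 1.

1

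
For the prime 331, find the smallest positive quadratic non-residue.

(2/331) = −1, so 2 is the smallest positive non-residue mod 331.

2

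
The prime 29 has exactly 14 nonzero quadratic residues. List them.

Square k = 1,…,14 (k and 29−k give the same square):
1²=1, 2²=4, 3²=9, 4²=16, 5²=25, 6²≡7, 7²≡20, 8²≡6, 9²≡23, 10²≡13, 11²≡5, 12²≡28, 13²≡24, 14²≡22 (mod 29).
So the quadratic residues mod 29 are {1, 4, 5, 6, 7, 9, 13, 16, 20, 22, 23, 24, 25, 28}.

1,4,5,6,7,9,13,16,20,22,23,24,25,28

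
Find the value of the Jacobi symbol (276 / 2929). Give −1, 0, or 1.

1

Pull out 2^2: since 2929 ≡ 1 (mod 8), (2/2929) = +1, so (2/2929)^2 = +1.
Reciprocity: 69 ≡ 1 and 2929 ≡ 1 (mod 4), so (69/2929) = +(2929/69).
Reduce top mod 69: now compute (31/69).
Reciprocity: 31 ≡ 3 and 69 ≡ 1 (mod 4), so (31/69) = +(69/31).
Reduce top mod 31: now compute (7/31).
Reciprocity: 7 ≡ 3 and 31 ≡ 3 (mod 4), so (7/31) = −(31/7).
Reduce top mod 7: now compute (3/7).
Reciprocity: 3 ≡ 3 and 7 ≡ 3 (mod 4), so (3/7) = −(7/3).
Reduce top mod 3: now compute (1/3).
Reached (1/3) = 1. Collecting the sign flips along the way, the symbol is +1.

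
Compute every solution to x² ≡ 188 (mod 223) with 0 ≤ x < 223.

100, 123

Since 223 ≡ 3 (mod 4), a square root of 188 is 188^((223+1)/4) = 188^56 mod 223.
Repeated squaring: 188^2≡110, 188^4≡58, 188^8≡19, 188^16≡138, 188^32≡89 (mod 223).
188^56 = 188^(32+16+8) ≡ 100 (mod 223).
Check: 100² = 10000 ≡ 188 (mod 223). The two roots are 100 and 123.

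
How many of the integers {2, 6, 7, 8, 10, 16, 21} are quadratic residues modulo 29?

(2/29) = -1 → non-residue.
(6/29) = +1 → QR.
(7/29) = +1 → QR.
(8/29) = -1 → non-residue.
(10/29) = -1 → non-residue.
(16/29) = +1 → QR.
(21/29) = -1 → non-residue.
Total quadratic residues among the 7: 3.

3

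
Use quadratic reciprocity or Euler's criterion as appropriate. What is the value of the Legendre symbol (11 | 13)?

Euler's criterion: (11/13) ≡ 11^6 (mod 13).
11^2 ≡ 4 (mod 13)
11^4 ≡ 3 (mod 13)
11^6 = 11^(4+2) ≡ 12 (mod 13).
Result is 12 ≡ −1, so (11/13) = −1.

-1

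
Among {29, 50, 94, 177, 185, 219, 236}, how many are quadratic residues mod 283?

(29/283) = +1 → QR.
(50/283) = -1 → non-residue.
(94/283) = +1 → QR.
(177/283) = -1 → non-residue.
(185/283) = +1 → QR.
(219/283) = -1 → non-residue.
(236/283) = +1 → QR.
Total quadratic residues among the 7: 4.

4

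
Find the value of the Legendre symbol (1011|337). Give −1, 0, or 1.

First reduce: 1011 ≡ 0 (mod 337).
Top reduces to 0: gcd > 1, so the symbol is 0.

0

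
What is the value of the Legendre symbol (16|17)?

Pull out 2^4: since 17 ≡ 1 (mod 8), (2/17) = +1, so (2/17)^4 = +1.
Reached (1/17) = 1. Collecting the sign flips along the way, the symbol is +1.

1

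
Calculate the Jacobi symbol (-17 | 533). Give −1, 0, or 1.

-1

First reduce: -17 ≡ 516 (mod 533).
Pull out 2^2: since 533 ≡ 5 (mod 8), (2/533) = -1, so (2/533)^2 = +1.
Reciprocity: 129 ≡ 1 and 533 ≡ 1 (mod 4), so (129/533) = +(533/129).
Reduce top mod 129: now compute (17/129).
Reciprocity: 17 ≡ 1 and 129 ≡ 1 (mod 4), so (17/129) = +(129/17).
Reduce top mod 17: now compute (10/17).
Pull out 2: since 17 ≡ 1 (mod 8), (2/17) = +1.
Reciprocity: 5 ≡ 1 and 17 ≡ 1 (mod 4), so (5/17) = +(17/5).
Reduce top mod 5: now compute (2/5).
Pull out 2: since 5 ≡ 5 (mod 8), (2/5) = -1.
Reached (1/5) = 1. Collecting the sign flips along the way, the symbol is -1.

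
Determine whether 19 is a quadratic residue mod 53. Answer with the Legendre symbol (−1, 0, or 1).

Reciprocity: 19 ≡ 3 and 53 ≡ 1 (mod 4), so (19/53) = +(53/19).
Reduce top mod 19: now compute (15/19).
Reciprocity: 15 ≡ 3 and 19 ≡ 3 (mod 4), so (15/19) = −(19/15).
Reduce top mod 15: now compute (4/15).
Pull out 2^2: since 15 ≡ 7 (mod 8), (2/15) = +1, so (2/15)^2 = +1.
Reached (1/15) = 1. Collecting the sign flips along the way, the symbol is -1.

-1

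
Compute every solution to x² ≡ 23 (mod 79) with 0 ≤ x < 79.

Since 79 ≡ 3 (mod 4), a square root of 23 is 23^((79+1)/4) = 23^20 mod 79.
Repeated squaring: 23^2≡55, 23^4≡23, 23^8≡55, 23^16≡23 (mod 79).
23^20 = 23^(16+4) ≡ 55 (mod 79).
Check: 55² = 3025 ≡ 23 (mod 79). The two roots are 24 and 55.

24, 55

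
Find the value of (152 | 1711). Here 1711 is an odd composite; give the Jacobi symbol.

-1

Pull out 2^3: since 1711 ≡ 7 (mod 8), (2/1711) = +1, so (2/1711)^3 = +1.
Reciprocity: 19 ≡ 3 and 1711 ≡ 3 (mod 4), so (19/1711) = −(1711/19).
Reduce top mod 19: now compute (1/19).
Reached (1/19) = 1. Collecting the sign flips along the way, the symbol is -1.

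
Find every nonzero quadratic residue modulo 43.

1 4 6 9 10 11 13 14 15 16 17 21 23 24 25 31 35 36 38 40 41

Square k = 1,…,21 (k and 43−k give the same square):
1²=1, 2²=4, 3²=9, 4²=16, 5²=25, 6²=36, 7²≡6, 8²≡21, 9²≡38, 10²≡14, 11²≡35, 12²≡15, 13²≡40, 14²≡24, 15²≡10, 16²≡41, 17²≡31, 18²≡23, 19²≡17, 20²≡13, 21²≡11 (mod 43).
So the quadratic residues mod 43 are {1, 4, 6, 9, 10, 11, 13, 14, 15, 16, 17, 21, 23, 24, 25, 31, 35, 36, 38, 40, 41}.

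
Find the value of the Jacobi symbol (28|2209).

1

Pull out 2^2: since 2209 ≡ 1 (mod 8), (2/2209) = +1, so (2/2209)^2 = +1.
Reciprocity: 7 ≡ 3 and 2209 ≡ 1 (mod 4), so (7/2209) = +(2209/7).
Reduce top mod 7: now compute (4/7).
Pull out 2^2: since 7 ≡ 7 (mod 8), (2/7) = +1, so (2/7)^2 = +1.
Reached (1/7) = 1. Collecting the sign flips along the way, the symbol is +1.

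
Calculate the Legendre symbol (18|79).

1

Pull out 2: since 79 ≡ 7 (mod 8), (2/79) = +1.
Reciprocity: 9 ≡ 1 and 79 ≡ 3 (mod 4), so (9/79) = +(79/9).
Reduce top mod 9: now compute (7/9).
Reciprocity: 7 ≡ 3 and 9 ≡ 1 (mod 4), so (7/9) = +(9/7).
Reduce top mod 7: now compute (2/7).
Pull out 2: since 7 ≡ 7 (mod 8), (2/7) = +1.
Reached (1/7) = 1. Collecting the sign flips along the way, the symbol is +1.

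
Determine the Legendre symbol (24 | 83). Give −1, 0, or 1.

-1

Pull out 2^3: since 83 ≡ 3 (mod 8), (2/83) = -1, so (2/83)^3 = -1.
Reciprocity: 3 ≡ 3 and 83 ≡ 3 (mod 4), so (3/83) = −(83/3).
Reduce top mod 3: now compute (2/3).
Pull out 2: since 3 ≡ 3 (mod 8), (2/3) = -1.
Reached (1/3) = 1. Collecting the sign flips along the way, the symbol is -1.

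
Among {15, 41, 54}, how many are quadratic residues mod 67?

(15/67) = +1 → QR.
(41/67) = -1 → non-residue.
(54/67) = +1 → QR.
Total quadratic residues among the 3: 2.

2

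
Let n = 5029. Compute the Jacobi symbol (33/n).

-1

Reciprocity: 33 ≡ 1 and 5029 ≡ 1 (mod 4), so (33/5029) = +(5029/33).
Reduce top mod 33: now compute (13/33).
Reciprocity: 13 ≡ 1 and 33 ≡ 1 (mod 4), so (13/33) = +(33/13).
Reduce top mod 13: now compute (7/13).
Reciprocity: 7 ≡ 3 and 13 ≡ 1 (mod 4), so (7/13) = +(13/7).
Reduce top mod 7: now compute (6/7).
Pull out 2: since 7 ≡ 7 (mod 8), (2/7) = +1.
Reciprocity: 3 ≡ 3 and 7 ≡ 3 (mod 4), so (3/7) = −(7/3).
Reduce top mod 3: now compute (1/3).
Reached (1/3) = 1. Collecting the sign flips along the way, the symbol is -1.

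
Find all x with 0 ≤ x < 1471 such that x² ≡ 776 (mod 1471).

112, 1359

Since 1471 ≡ 3 (mod 4), a square root of 776 is 776^((1471+1)/4) = 776^368 mod 1471.
Repeated squaring: 776^2≡537, 776^4≡53, 776^8≡1338, 776^16≡37, 776^32≡1369, 776^64≡107, 776^128≡1152, 776^256≡262 (mod 1471).
776^368 = 776^(256+64+32+16) ≡ 1359 (mod 1471).
Check: 1359² = 1846881 ≡ 776 (mod 1471). The two roots are 112 and 1359.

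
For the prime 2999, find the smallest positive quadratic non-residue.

(2/2999) = +1, so 2 is a residue.
(3/2999) = +1, so 3 is a residue.
(4/2999) = +1, so 4 is a residue.
(5/2999) = +1, so 5 is a residue.
(6/2999) = +1, so 6 is a residue.
(7/2999) = +1, so 7 is a residue.
(8/2999) = +1, so 8 is a residue.
(9/2999) = +1, so 9 is a residue.
(10/2999) = +1, so 10 is a residue.
(11/2999) = +1, so 11 is a residue.
(12/2999) = +1, so 12 is a residue.
(13/2999) = +1, so 13 is a residue.
(14/2999) = +1, so 14 is a residue.
(15/2999) = +1, so 15 is a residue.
(16/2999) = +1, so 16 is a residue.
(17/2999) = −1, so 17 is the smallest positive non-residue mod 2999.

17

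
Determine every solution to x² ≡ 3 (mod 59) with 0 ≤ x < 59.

11, 48

Since 59 ≡ 3 (mod 4), a square root of 3 is 3^((59+1)/4) = 3^15 mod 59.
Repeated squaring: 3^2≡9, 3^4≡22, 3^8≡12 (mod 59).
3^15 = 3^(8+4+2+1) ≡ 48 (mod 59).
Check: 48² = 2304 ≡ 3 (mod 59). The two roots are 11 and 48.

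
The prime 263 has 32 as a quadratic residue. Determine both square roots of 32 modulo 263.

86, 177

Since 263 ≡ 3 (mod 4), a square root of 32 is 32^((263+1)/4) = 32^66 mod 263.
Repeated squaring: 32^2≡235, 32^4≡258, 32^8≡25, 32^16≡99, 32^32≡70, 32^64≡166 (mod 263).
32^66 = 32^(64+2) ≡ 86 (mod 263).
Check: 86² = 7396 ≡ 32 (mod 263). The two roots are 86 and 177.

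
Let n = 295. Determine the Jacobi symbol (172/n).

Pull out 2^2: since 295 ≡ 7 (mod 8), (2/295) = +1, so (2/295)^2 = +1.
Reciprocity: 43 ≡ 3 and 295 ≡ 3 (mod 4), so (43/295) = −(295/43).
Reduce top mod 43: now compute (37/43).
Reciprocity: 37 ≡ 1 and 43 ≡ 3 (mod 4), so (37/43) = +(43/37).
Reduce top mod 37: now compute (6/37).
Pull out 2: since 37 ≡ 5 (mod 8), (2/37) = -1.
Reciprocity: 3 ≡ 3 and 37 ≡ 1 (mod 4), so (3/37) = +(37/3).
Reduce top mod 3: now compute (1/3).
Reached (1/3) = 1. Collecting the sign flips along the way, the symbol is +1.

1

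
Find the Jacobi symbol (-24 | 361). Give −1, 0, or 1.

1

First reduce: -24 ≡ 337 (mod 361).
Reciprocity: 337 ≡ 1 and 361 ≡ 1 (mod 4), so (337/361) = +(361/337).
Reduce top mod 337: now compute (24/337).
Pull out 2^3: since 337 ≡ 1 (mod 8), (2/337) = +1, so (2/337)^3 = +1.
Reciprocity: 3 ≡ 3 and 337 ≡ 1 (mod 4), so (3/337) = +(337/3).
Reduce top mod 3: now compute (1/3).
Reached (1/3) = 1. Collecting the sign flips along the way, the symbol is +1.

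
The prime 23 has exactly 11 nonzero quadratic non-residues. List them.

Square k = 1,…,11 (k and 23−k give the same square):
1²=1, 2²=4, 3²=9, 4²=16, 5²≡2, 6²≡13, 7²≡3, 8²≡18, 9²≡12, 10²≡8, 11²≡6 (mod 23).
The residues are {1, 2, 3, 4, 6, 8, 9, 12, 13, 16, 18}; the non-residues are the remaining 11 nonzero classes.

5, 7, 10, 11, 14, 15, 17, 19, 20, 21, 22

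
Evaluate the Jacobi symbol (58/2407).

Pull out 2: since 2407 ≡ 7 (mod 8), (2/2407) = +1.
Reciprocity: 29 ≡ 1 and 2407 ≡ 3 (mod 4), so (29/2407) = +(2407/29).
Reduce top mod 29: now compute (0/29).
Top reduces to 0: gcd > 1, so the symbol is 0.

0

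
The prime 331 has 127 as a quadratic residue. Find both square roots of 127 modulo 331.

69, 262

Since 331 ≡ 3 (mod 4), a square root of 127 is 127^((331+1)/4) = 127^83 mod 331.
Repeated squaring: 127^2≡241, 127^4≡156, 127^8≡173, 127^16≡139, 127^32≡123, 127^64≡234 (mod 331).
127^83 = 127^(64+16+2+1) ≡ 69 (mod 331).
Check: 69² = 4761 ≡ 127 (mod 331). The two roots are 69 and 262.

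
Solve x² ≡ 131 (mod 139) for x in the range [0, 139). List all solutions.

Since 139 ≡ 3 (mod 4), a square root of 131 is 131^((139+1)/4) = 131^35 mod 139.
Repeated squaring: 131^2≡64, 131^4≡65, 131^8≡55, 131^16≡106, 131^32≡116 (mod 139).
131^35 = 131^(32+2+1) ≡ 100 (mod 139).
Check: 100² = 10000 ≡ 131 (mod 139). The two roots are 39 and 100.

39, 100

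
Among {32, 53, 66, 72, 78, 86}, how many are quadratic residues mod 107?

2

(32/107) = -1 → non-residue.
(53/107) = +1 → QR.
(66/107) = -1 → non-residue.
(72/107) = -1 → non-residue.
(78/107) = -1 → non-residue.
(86/107) = +1 → QR.
Total quadratic residues among the 6: 2.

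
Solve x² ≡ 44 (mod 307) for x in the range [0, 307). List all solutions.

Since 307 ≡ 3 (mod 4), a square root of 44 is 44^((307+1)/4) = 44^77 mod 307.
Repeated squaring: 44^2≡94, 44^4≡240, 44^8≡191, 44^16≡255, 44^32≡248, 44^64≡104 (mod 307).
44^77 = 44^(64+8+4+1) ≡ 257 (mod 307).
Check: 257² = 66049 ≡ 44 (mod 307). The two roots are 50 and 257.

50, 257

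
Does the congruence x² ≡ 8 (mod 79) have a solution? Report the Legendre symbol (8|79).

Euler's criterion: (8/79) ≡ 8^39 (mod 79).
8^2 ≡ 64 (mod 79)
8^4 ≡ 67 (mod 79)
8^8 ≡ 65 (mod 79)
8^16 ≡ 38 (mod 79)
8^32 ≡ 22 (mod 79)
8^39 = 8^(32+4+2+1) ≡ 1 (mod 79).
Result is 1, so (8/79) = 1.

1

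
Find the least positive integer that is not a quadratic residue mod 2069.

(2/2069) = −1, so 2 is the smallest positive non-residue mod 2069.

2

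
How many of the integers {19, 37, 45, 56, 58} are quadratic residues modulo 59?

(19/59) = +1 → QR.
(37/59) = -1 → non-residue.
(45/59) = +1 → QR.
(56/59) = -1 → non-residue.
(58/59) = -1 → non-residue.
Total quadratic residues among the 5: 2.

2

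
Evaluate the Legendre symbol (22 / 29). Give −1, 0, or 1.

Pull out 2: since 29 ≡ 5 (mod 8), (2/29) = -1.
Reciprocity: 11 ≡ 3 and 29 ≡ 1 (mod 4), so (11/29) = +(29/11).
Reduce top mod 11: now compute (7/11).
Reciprocity: 7 ≡ 3 and 11 ≡ 3 (mod 4), so (7/11) = −(11/7).
Reduce top mod 7: now compute (4/7).
Pull out 2^2: since 7 ≡ 7 (mod 8), (2/7) = +1, so (2/7)^2 = +1.
Reached (1/7) = 1. Collecting the sign flips along the way, the symbol is +1.

1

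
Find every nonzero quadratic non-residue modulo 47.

5, 10, 11, 13, 15, 19, 20, 22, 23, 26, 29, 30, 31, 33, 35, 38, 39, 40, 41, 43, 44, 45, 46

Square k = 1,…,23 (k and 47−k give the same square):
1²=1, 2²=4, 3²=9, 4²=16, 5²=25, 6²=36, 7²≡2, 8²≡17, 9²≡34, 10²≡6, 11²≡27, 12²≡3, 13²≡28, 14²≡8, 15²≡37, 16²≡21, 17²≡7, 18²≡42, 19²≡32, 20²≡24, 21²≡18, 22²≡14, 23²≡12 (mod 47).
The residues are {1, 2, 3, 4, 6, 7, 8, 9, 12, 14, 16, 17, 18, 21, 24, 25, 27, 28, 32, 34, 36, 37, 42}; the non-residues are the remaining 23 nonzero classes.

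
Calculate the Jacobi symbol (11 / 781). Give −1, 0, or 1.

0

Reciprocity: 11 ≡ 3 and 781 ≡ 1 (mod 4), so (11/781) = +(781/11).
Reduce top mod 11: now compute (0/11).
Top reduces to 0: gcd > 1, so the symbol is 0.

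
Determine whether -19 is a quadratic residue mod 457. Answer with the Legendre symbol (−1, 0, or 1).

1

First reduce: -19 ≡ 438 (mod 457).
Pull out 2: since 457 ≡ 1 (mod 8), (2/457) = +1.
Reciprocity: 219 ≡ 3 and 457 ≡ 1 (mod 4), so (219/457) = +(457/219).
Reduce top mod 219: now compute (19/219).
Reciprocity: 19 ≡ 3 and 219 ≡ 3 (mod 4), so (19/219) = −(219/19).
Reduce top mod 19: now compute (10/19).
Pull out 2: since 19 ≡ 3 (mod 8), (2/19) = -1.
Reciprocity: 5 ≡ 1 and 19 ≡ 3 (mod 4), so (5/19) = +(19/5).
Reduce top mod 5: now compute (4/5).
Pull out 2^2: since 5 ≡ 5 (mod 8), (2/5) = -1, so (2/5)^2 = +1.
Reached (1/5) = 1. Collecting the sign flips along the way, the symbol is +1.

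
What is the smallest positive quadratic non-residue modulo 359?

(2/359) = +1, so 2 is a residue.
(3/359) = +1, so 3 is a residue.
(4/359) = +1, so 4 is a residue.
(5/359) = +1, so 5 is a residue.
(6/359) = +1, so 6 is a residue.
(7/359) = −1, so 7 is the smallest positive non-residue mod 359.

7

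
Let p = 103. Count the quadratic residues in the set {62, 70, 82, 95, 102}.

(62/103) = -1 → non-residue.
(70/103) = -1 → non-residue.
(82/103) = +1 → QR.
(95/103) = -1 → non-residue.
(102/103) = -1 → non-residue.
Total quadratic residues among the 5: 1.

1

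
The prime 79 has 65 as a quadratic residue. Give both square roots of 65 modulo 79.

12, 67

Since 79 ≡ 3 (mod 4), a square root of 65 is 65^((79+1)/4) = 65^20 mod 79.
Repeated squaring: 65^2≡38, 65^4≡22, 65^8≡10, 65^16≡21 (mod 79).
65^20 = 65^(16+4) ≡ 67 (mod 79).
Check: 67² = 4489 ≡ 65 (mod 79). The two roots are 12 and 67.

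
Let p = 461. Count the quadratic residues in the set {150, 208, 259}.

(150/461) = +1 → QR.
(208/461) = -1 → non-residue.
(259/461) = +1 → QR.
Total quadratic residues among the 3: 2.

2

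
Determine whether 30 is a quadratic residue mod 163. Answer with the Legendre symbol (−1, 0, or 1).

Pull out 2: since 163 ≡ 3 (mod 8), (2/163) = -1.
Reciprocity: 15 ≡ 3 and 163 ≡ 3 (mod 4), so (15/163) = −(163/15).
Reduce top mod 15: now compute (13/15).
Reciprocity: 13 ≡ 1 and 15 ≡ 3 (mod 4), so (13/15) = +(15/13).
Reduce top mod 13: now compute (2/13).
Pull out 2: since 13 ≡ 5 (mod 8), (2/13) = -1.
Reached (1/13) = 1. Collecting the sign flips along the way, the symbol is -1.

-1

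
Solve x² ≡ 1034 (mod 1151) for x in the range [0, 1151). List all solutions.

112, 1039

Since 1151 ≡ 3 (mod 4), a square root of 1034 is 1034^((1151+1)/4) = 1034^288 mod 1151.
Repeated squaring: 1034^2≡1028, 1034^4≡166, 1034^8≡1083, 1034^16≡20, 1034^32≡400, 1034^64≡11, 1034^128≡121, 1034^256≡829 (mod 1151).
1034^288 = 1034^(256+32) ≡ 112 (mod 1151).
Check: 112² = 12544 ≡ 1034 (mod 1151). The two roots are 112 and 1039.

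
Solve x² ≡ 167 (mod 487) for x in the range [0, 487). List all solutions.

170, 317

Since 487 ≡ 3 (mod 4), a square root of 167 is 167^((487+1)/4) = 167^122 mod 487.
Repeated squaring: 167^2≡130, 167^4≡342, 167^8≡84, 167^16≡238, 167^32≡152, 167^64≡215 (mod 487).
167^122 = 167^(64+32+16+8+2) ≡ 170 (mod 487).
Check: 170² = 28900 ≡ 167 (mod 487). The two roots are 170 and 317.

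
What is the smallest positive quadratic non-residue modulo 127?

(2/127) = +1, so 2 is a residue.
(3/127) = −1, so 3 is the smallest positive non-residue mod 127.

3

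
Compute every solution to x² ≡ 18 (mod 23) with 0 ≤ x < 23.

8, 15

Since 23 ≡ 3 (mod 4), a square root of 18 is 18^((23+1)/4) = 18^6 mod 23.
Repeated squaring: 18^2≡2, 18^4≡4 (mod 23).
18^6 = 18^(4+2) ≡ 8 (mod 23).
Check: 8² = 64 ≡ 18 (mod 23). The two roots are 8 and 15.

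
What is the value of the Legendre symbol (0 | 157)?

Top reduces to 0: gcd > 1, so the symbol is 0.

0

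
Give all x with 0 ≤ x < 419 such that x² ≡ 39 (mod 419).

Since 419 ≡ 3 (mod 4), a square root of 39 is 39^((419+1)/4) = 39^105 mod 419.
Repeated squaring: 39^2≡264, 39^4≡142, 39^8≡52, 39^16≡190, 39^32≡66, 39^64≡166 (mod 419).
39^105 = 39^(64+32+8+1) ≡ 36 (mod 419).
Check: 36² = 1296 ≡ 39 (mod 419). The two roots are 36 and 383.

36, 383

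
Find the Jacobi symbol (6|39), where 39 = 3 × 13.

Pull out 2: since 39 ≡ 7 (mod 8), (2/39) = +1.
Reciprocity: 3 ≡ 3 and 39 ≡ 3 (mod 4), so (3/39) = −(39/3).
Reduce top mod 3: now compute (0/3).
Top reduces to 0: gcd > 1, so the symbol is 0.

0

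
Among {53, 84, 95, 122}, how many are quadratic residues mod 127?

(53/127) = -1 → non-residue.
(84/127) = +1 → QR.
(95/127) = -1 → non-residue.
(122/127) = +1 → QR.
Total quadratic residues among the 4: 2.

2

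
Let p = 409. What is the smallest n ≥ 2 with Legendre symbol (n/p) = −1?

7

(2/409) = +1, so 2 is a residue.
(3/409) = +1, so 3 is a residue.
(4/409) = +1, so 4 is a residue.
(5/409) = +1, so 5 is a residue.
(6/409) = +1, so 6 is a residue.
(7/409) = −1, so 7 is the smallest positive non-residue mod 409.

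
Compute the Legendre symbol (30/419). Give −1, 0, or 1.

-1

Pull out 2: since 419 ≡ 3 (mod 8), (2/419) = -1.
Reciprocity: 15 ≡ 3 and 419 ≡ 3 (mod 4), so (15/419) = −(419/15).
Reduce top mod 15: now compute (14/15).
Pull out 2: since 15 ≡ 7 (mod 8), (2/15) = +1.
Reciprocity: 7 ≡ 3 and 15 ≡ 3 (mod 4), so (7/15) = −(15/7).
Reduce top mod 7: now compute (1/7).
Reached (1/7) = 1. Collecting the sign flips along the way, the symbol is -1.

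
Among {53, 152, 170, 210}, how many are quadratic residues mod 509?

1

(53/509) = -1 → non-residue.
(152/509) = +1 → QR.
(170/509) = -1 → non-residue.
(210/509) = -1 → non-residue.
Total quadratic residues among the 4: 1.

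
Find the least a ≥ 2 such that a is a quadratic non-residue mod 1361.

3

(2/1361) = +1, so 2 is a residue.
(3/1361) = −1, so 3 is the smallest positive non-residue mod 1361.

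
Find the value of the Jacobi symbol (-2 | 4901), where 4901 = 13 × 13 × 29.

First reduce: -2 ≡ 4899 (mod 4901).
Reciprocity: 4899 ≡ 3 and 4901 ≡ 1 (mod 4), so (4899/4901) = +(4901/4899).
Reduce top mod 4899: now compute (2/4899).
Pull out 2: since 4899 ≡ 3 (mod 8), (2/4899) = -1.
Reached (1/4899) = 1. Collecting the sign flips along the way, the symbol is -1.

-1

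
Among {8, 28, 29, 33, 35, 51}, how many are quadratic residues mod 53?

2

(8/53) = -1 → non-residue.
(28/53) = +1 → QR.
(29/53) = +1 → QR.
(33/53) = -1 → non-residue.
(35/53) = -1 → non-residue.
(51/53) = -1 → non-residue.
Total quadratic residues among the 6: 2.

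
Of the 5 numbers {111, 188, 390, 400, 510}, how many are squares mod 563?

4

(111/563) = -1 → non-residue.
(188/563) = +1 → QR.
(390/563) = +1 → QR.
(400/563) = +1 → QR.
(510/563) = +1 → QR.
Total quadratic residues among the 5: 4.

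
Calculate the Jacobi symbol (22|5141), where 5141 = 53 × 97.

Pull out 2: since 5141 ≡ 5 (mod 8), (2/5141) = -1.
Reciprocity: 11 ≡ 3 and 5141 ≡ 1 (mod 4), so (11/5141) = +(5141/11).
Reduce top mod 11: now compute (4/11).
Pull out 2^2: since 11 ≡ 3 (mod 8), (2/11) = -1, so (2/11)^2 = +1.
Reached (1/11) = 1. Collecting the sign flips along the way, the symbol is -1.

-1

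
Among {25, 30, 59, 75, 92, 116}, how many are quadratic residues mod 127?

2

(25/127) = +1 → QR.
(30/127) = +1 → QR.
(59/127) = -1 → non-residue.
(75/127) = -1 → non-residue.
(92/127) = -1 → non-residue.
(116/127) = -1 → non-residue.
Total quadratic residues among the 6: 2.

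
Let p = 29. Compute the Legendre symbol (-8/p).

-1

Euler's criterion: (-8/29) ≡ 21^14 (mod 29).
21^2 ≡ 6 (mod 29)
21^4 ≡ 7 (mod 29)
21^8 ≡ 20 (mod 29)
21^14 = 21^(8+4+2) ≡ 28 (mod 29).
Result is 28 ≡ −1, so (-8/29) = −1.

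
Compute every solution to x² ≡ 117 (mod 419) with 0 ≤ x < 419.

Since 419 ≡ 3 (mod 4), a square root of 117 is 117^((419+1)/4) = 117^105 mod 419.
Repeated squaring: 117^2≡281, 117^4≡189, 117^8≡106, 117^16≡342, 117^32≡63, 117^64≡198 (mod 419).
117^105 = 117^(64+32+8+1) ≡ 206 (mod 419).
Check: 206² = 42436 ≡ 117 (mod 419). The two roots are 206 and 213.

206, 213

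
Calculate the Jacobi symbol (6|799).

Pull out 2: since 799 ≡ 7 (mod 8), (2/799) = +1.
Reciprocity: 3 ≡ 3 and 799 ≡ 3 (mod 4), so (3/799) = −(799/3).
Reduce top mod 3: now compute (1/3).
Reached (1/3) = 1. Collecting the sign flips along the way, the symbol is -1.

-1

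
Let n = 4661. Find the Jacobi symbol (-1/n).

1

First reduce: -1 ≡ 4660 (mod 4661).
Pull out 2^2: since 4661 ≡ 5 (mod 8), (2/4661) = -1, so (2/4661)^2 = +1.
Reciprocity: 1165 ≡ 1 and 4661 ≡ 1 (mod 4), so (1165/4661) = +(4661/1165).
Reduce top mod 1165: now compute (1/1165).
Reached (1/1165) = 1. Collecting the sign flips along the way, the symbol is +1.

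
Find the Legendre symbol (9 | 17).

1

Reciprocity: 9 ≡ 1 and 17 ≡ 1 (mod 4), so (9/17) = +(17/9).
Reduce top mod 9: now compute (8/9).
Pull out 2^3: since 9 ≡ 1 (mod 8), (2/9) = +1, so (2/9)^3 = +1.
Reached (1/9) = 1. Collecting the sign flips along the way, the symbol is +1.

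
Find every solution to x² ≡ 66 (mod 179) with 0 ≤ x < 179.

31, 148

Since 179 ≡ 3 (mod 4), a square root of 66 is 66^((179+1)/4) = 66^45 mod 179.
Repeated squaring: 66^2≡60, 66^4≡20, 66^8≡42, 66^16≡153, 66^32≡139 (mod 179).
66^45 = 66^(32+8+4+1) ≡ 31 (mod 179).
Check: 31² = 961 ≡ 66 (mod 179). The two roots are 31 and 148.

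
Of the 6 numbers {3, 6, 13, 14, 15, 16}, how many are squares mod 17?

3

(3/17) = -1 → non-residue.
(6/17) = -1 → non-residue.
(13/17) = +1 → QR.
(14/17) = -1 → non-residue.
(15/17) = +1 → QR.
(16/17) = +1 → QR.
Total quadratic residues among the 6: 3.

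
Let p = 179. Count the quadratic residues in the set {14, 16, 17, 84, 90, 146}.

4

(14/179) = +1 → QR.
(16/179) = +1 → QR.
(17/179) = +1 → QR.
(84/179) = -1 → non-residue.
(90/179) = -1 → non-residue.
(146/179) = +1 → QR.
Total quadratic residues among the 6: 4.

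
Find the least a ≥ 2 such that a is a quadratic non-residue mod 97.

(2/97) = +1, so 2 is a residue.
(3/97) = +1, so 3 is a residue.
(4/97) = +1, so 4 is a residue.
(5/97) = −1, so 5 is the smallest positive non-residue mod 97.

5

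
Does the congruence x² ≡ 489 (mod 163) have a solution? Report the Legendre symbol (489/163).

0

First reduce: 489 ≡ 0 (mod 163).
Top reduces to 0: gcd > 1, so the symbol is 0.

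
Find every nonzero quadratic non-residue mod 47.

Square k = 1,…,23 (k and 47−k give the same square):
1²=1, 2²=4, 3²=9, 4²=16, 5²=25, 6²=36, 7²≡2, 8²≡17, 9²≡34, 10²≡6, 11²≡27, 12²≡3, 13²≡28, 14²≡8, 15²≡37, 16²≡21, 17²≡7, 18²≡42, 19²≡32, 20²≡24, 21²≡18, 22²≡14, 23²≡12 (mod 47).
The residues are {1, 2, 3, 4, 6, 7, 8, 9, 12, 14, 16, 17, 18, 21, 24, 25, 27, 28, 32, 34, 36, 37, 42}; the non-residues are the remaining 23 nonzero classes.

5 10 11 13 15 19 20 22 23 26 29 30 31 33 35 38 39 40 41 43 44 45 46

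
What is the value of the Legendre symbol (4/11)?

1

Pull out 2^2: since 11 ≡ 3 (mod 8), (2/11) = -1, so (2/11)^2 = +1.
Reached (1/11) = 1. Collecting the sign flips along the way, the symbol is +1.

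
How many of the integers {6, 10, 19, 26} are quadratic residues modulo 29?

1

(6/29) = +1 → QR.
(10/29) = -1 → non-residue.
(19/29) = -1 → non-residue.
(26/29) = -1 → non-residue.
Total quadratic residues among the 4: 1.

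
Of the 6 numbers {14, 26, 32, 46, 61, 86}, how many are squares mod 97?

3

(14/97) = -1 → non-residue.
(26/97) = -1 → non-residue.
(32/97) = +1 → QR.
(46/97) = -1 → non-residue.
(61/97) = +1 → QR.
(86/97) = +1 → QR.
Total quadratic residues among the 6: 3.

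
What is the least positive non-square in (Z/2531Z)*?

(2/2531) = −1, so 2 is the smallest positive non-residue mod 2531.

2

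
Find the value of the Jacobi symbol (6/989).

Pull out 2: since 989 ≡ 5 (mod 8), (2/989) = -1.
Reciprocity: 3 ≡ 3 and 989 ≡ 1 (mod 4), so (3/989) = +(989/3).
Reduce top mod 3: now compute (2/3).
Pull out 2: since 3 ≡ 3 (mod 8), (2/3) = -1.
Reached (1/3) = 1. Collecting the sign flips along the way, the symbol is +1.

1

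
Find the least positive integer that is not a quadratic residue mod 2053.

2

(2/2053) = −1, so 2 is the smallest positive non-residue mod 2053.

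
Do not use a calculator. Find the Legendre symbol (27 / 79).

-1

Reciprocity: 27 ≡ 3 and 79 ≡ 3 (mod 4), so (27/79) = −(79/27).
Reduce top mod 27: now compute (25/27).
Reciprocity: 25 ≡ 1 and 27 ≡ 3 (mod 4), so (25/27) = +(27/25).
Reduce top mod 25: now compute (2/25).
Pull out 2: since 25 ≡ 1 (mod 8), (2/25) = +1.
Reached (1/25) = 1. Collecting the sign flips along the way, the symbol is -1.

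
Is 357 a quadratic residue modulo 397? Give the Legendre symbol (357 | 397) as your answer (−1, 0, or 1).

1

Reciprocity: 357 ≡ 1 and 397 ≡ 1 (mod 4), so (357/397) = +(397/357).
Reduce top mod 357: now compute (40/357).
Pull out 2^3: since 357 ≡ 5 (mod 8), (2/357) = -1, so (2/357)^3 = -1.
Reciprocity: 5 ≡ 1 and 357 ≡ 1 (mod 4), so (5/357) = +(357/5).
Reduce top mod 5: now compute (2/5).
Pull out 2: since 5 ≡ 5 (mod 8), (2/5) = -1.
Reached (1/5) = 1. Collecting the sign flips along the way, the symbol is +1.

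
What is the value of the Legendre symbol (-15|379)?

Euler's criterion: (-15/379) ≡ 364^189 (mod 379).
364^2 ≡ 225 (mod 379)
364^4 ≡ 218 (mod 379)
364^8 ≡ 149 (mod 379)
364^16 ≡ 219 (mod 379)
364^32 ≡ 207 (mod 379)
364^64 ≡ 22 (mod 379)
364^128 ≡ 105 (mod 379)
364^189 = 364^(128+32+16+8+4+1) ≡ 1 (mod 379).
Result is 1, so (-15/379) = 1.

1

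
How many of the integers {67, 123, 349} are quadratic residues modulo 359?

(67/359) = -1 → non-residue.
(123/359) = +1 → QR.
(349/359) = -1 → non-residue.
Total quadratic residues among the 3: 1.

1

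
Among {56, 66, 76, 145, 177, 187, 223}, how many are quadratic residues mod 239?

(56/239) = -1 → non-residue.
(66/239) = +1 → QR.
(76/239) = -1 → non-residue.
(145/239) = +1 → QR.
(177/239) = -1 → non-residue.
(187/239) = +1 → QR.
(223/239) = -1 → non-residue.
Total quadratic residues among the 7: 3.

3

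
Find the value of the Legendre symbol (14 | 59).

Euler's criterion: (14/59) ≡ 14^29 (mod 59).
14^2 ≡ 19 (mod 59)
14^4 ≡ 7 (mod 59)
14^8 ≡ 49 (mod 59)
14^16 ≡ 41 (mod 59)
14^29 = 14^(16+8+4+1) ≡ 58 (mod 59).
Result is 58 ≡ −1, so (14/59) = −1.

-1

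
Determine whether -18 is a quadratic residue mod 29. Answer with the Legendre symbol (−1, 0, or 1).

-1

First reduce: -18 ≡ 11 (mod 29).
Reciprocity: 11 ≡ 3 and 29 ≡ 1 (mod 4), so (11/29) = +(29/11).
Reduce top mod 11: now compute (7/11).
Reciprocity: 7 ≡ 3 and 11 ≡ 3 (mod 4), so (7/11) = −(11/7).
Reduce top mod 7: now compute (4/7).
Pull out 2^2: since 7 ≡ 7 (mod 8), (2/7) = +1, so (2/7)^2 = +1.
Reached (1/7) = 1. Collecting the sign flips along the way, the symbol is -1.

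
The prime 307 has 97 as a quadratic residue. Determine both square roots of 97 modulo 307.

Since 307 ≡ 3 (mod 4), a square root of 97 is 97^((307+1)/4) = 97^77 mod 307.
Repeated squaring: 97^2≡199, 97^4≡305, 97^8≡4, 97^16≡16, 97^32≡256, 97^64≡145 (mod 307).
97^77 = 97^(64+8+4+1) ≡ 149 (mod 307).
Check: 149² = 22201 ≡ 97 (mod 307). The two roots are 149 and 158.

149, 158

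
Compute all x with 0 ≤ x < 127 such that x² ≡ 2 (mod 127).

Since 127 ≡ 3 (mod 4), a square root of 2 is 2^((127+1)/4) = 2^32 mod 127.
Repeated squaring: 2^2≡4, 2^4≡16, 2^8≡2, 2^16≡4, 2^32≡16 (mod 127).
2^32 = 2^(32) ≡ 16 (mod 127).
Check: 16² = 256 ≡ 2 (mod 127). The two roots are 16 and 111.

16, 111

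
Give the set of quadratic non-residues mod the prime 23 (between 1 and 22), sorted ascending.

5, 7, 10, 11, 14, 15, 17, 19, 20, 21, 22

Square k = 1,…,11 (k and 23−k give the same square):
1²=1, 2²=4, 3²=9, 4²=16, 5²≡2, 6²≡13, 7²≡3, 8²≡18, 9²≡12, 10²≡8, 11²≡6 (mod 23).
The residues are {1, 2, 3, 4, 6, 8, 9, 12, 13, 16, 18}; the non-residues are the remaining 11 nonzero classes.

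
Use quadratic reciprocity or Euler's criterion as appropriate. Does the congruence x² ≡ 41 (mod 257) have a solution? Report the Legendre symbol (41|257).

-1

Reciprocity: 41 ≡ 1 and 257 ≡ 1 (mod 4), so (41/257) = +(257/41).
Reduce top mod 41: now compute (11/41).
Reciprocity: 11 ≡ 3 and 41 ≡ 1 (mod 4), so (11/41) = +(41/11).
Reduce top mod 11: now compute (8/11).
Pull out 2^3: since 11 ≡ 3 (mod 8), (2/11) = -1, so (2/11)^3 = -1.
Reached (1/11) = 1. Collecting the sign flips along the way, the symbol is -1.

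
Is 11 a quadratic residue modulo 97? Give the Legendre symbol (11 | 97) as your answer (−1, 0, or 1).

1

Euler's criterion: (11/97) ≡ 11^48 (mod 97).
11^2 ≡ 24 (mod 97)
11^4 ≡ 91 (mod 97)
11^8 ≡ 36 (mod 97)
11^16 ≡ 35 (mod 97)
11^32 ≡ 61 (mod 97)
11^48 = 11^(32+16) ≡ 1 (mod 97).
Result is 1, so (11/97) = 1.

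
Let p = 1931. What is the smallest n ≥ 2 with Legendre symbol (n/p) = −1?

(2/1931) = −1, so 2 is the smallest positive non-residue mod 1931.

2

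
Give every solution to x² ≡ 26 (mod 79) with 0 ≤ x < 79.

37, 42

Since 79 ≡ 3 (mod 4), a square root of 26 is 26^((79+1)/4) = 26^20 mod 79.
Repeated squaring: 26^2≡44, 26^4≡40, 26^8≡20, 26^16≡5 (mod 79).
26^20 = 26^(16+4) ≡ 42 (mod 79).
Check: 42² = 1764 ≡ 26 (mod 79). The two roots are 37 and 42.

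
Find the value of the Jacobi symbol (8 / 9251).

-1

Pull out 2^3: since 9251 ≡ 3 (mod 8), (2/9251) = -1, so (2/9251)^3 = -1.
Reached (1/9251) = 1. Collecting the sign flips along the way, the symbol is -1.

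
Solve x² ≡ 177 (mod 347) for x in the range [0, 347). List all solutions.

164, 183

Since 347 ≡ 3 (mod 4), a square root of 177 is 177^((347+1)/4) = 177^87 mod 347.
Repeated squaring: 177^2≡99, 177^4≡85, 177^8≡285, 177^16≡27, 177^32≡35, 177^64≡184 (mod 347).
177^87 = 177^(64+16+4+2+1) ≡ 183 (mod 347).
Check: 183² = 33489 ≡ 177 (mod 347). The two roots are 164 and 183.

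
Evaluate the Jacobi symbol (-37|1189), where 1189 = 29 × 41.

First reduce: -37 ≡ 1152 (mod 1189).
Pull out 2^7: since 1189 ≡ 5 (mod 8), (2/1189) = -1, so (2/1189)^7 = -1.
Reciprocity: 9 ≡ 1 and 1189 ≡ 1 (mod 4), so (9/1189) = +(1189/9).
Reduce top mod 9: now compute (1/9).
Reached (1/9) = 1. Collecting the sign flips along the way, the symbol is -1.

-1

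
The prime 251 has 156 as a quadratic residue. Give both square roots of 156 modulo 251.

Since 251 ≡ 3 (mod 4), a square root of 156 is 156^((251+1)/4) = 156^63 mod 251.
Repeated squaring: 156^2≡240, 156^4≡121, 156^8≡83, 156^16≡112, 156^32≡245 (mod 251).
156^63 = 156^(32+16+8+4+2+1) ≡ 174 (mod 251).
Check: 174² = 30276 ≡ 156 (mod 251). The two roots are 77 and 174.

77, 174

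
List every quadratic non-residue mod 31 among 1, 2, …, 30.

3,6,11,12,13,15,17,21,22,23,24,26,27,29,30

Square k = 1,…,15 (k and 31−k give the same square):
1²=1, 2²=4, 3²=9, 4²=16, 5²=25, 6²≡5, 7²≡18, 8²≡2, 9²≡19, 10²≡7, 11²≡28, 12²≡20, 13²≡14, 14²≡10, 15²≡8 (mod 31).
The residues are {1, 2, 4, 5, 7, 8, 9, 10, 14, 16, 18, 19, 20, 25, 28}; the non-residues are the remaining 15 nonzero classes.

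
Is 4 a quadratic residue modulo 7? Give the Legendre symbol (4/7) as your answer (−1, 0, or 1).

Euler's criterion: (4/7) ≡ 4^3 (mod 7).
4^2 ≡ 2 (mod 7)
4^3 = 4^(2+1) ≡ 1 (mod 7).
Result is 1, so (4/7) = 1.

1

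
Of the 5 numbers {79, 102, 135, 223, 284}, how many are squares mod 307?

(79/307) = +1 → QR.
(102/307) = +1 → QR.
(135/307) = +1 → QR.
(223/307) = +1 → QR.
(284/307) = +1 → QR.
Total quadratic residues among the 5: 5.

5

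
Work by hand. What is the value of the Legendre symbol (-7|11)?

1

First reduce: -7 ≡ 4 (mod 11).
Pull out 2^2: since 11 ≡ 3 (mod 8), (2/11) = -1, so (2/11)^2 = +1.
Reached (1/11) = 1. Collecting the sign flips along the way, the symbol is +1.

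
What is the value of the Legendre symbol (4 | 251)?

1

Pull out 2^2: since 251 ≡ 3 (mod 8), (2/251) = -1, so (2/251)^2 = +1.
Reached (1/251) = 1. Collecting the sign flips along the way, the symbol is +1.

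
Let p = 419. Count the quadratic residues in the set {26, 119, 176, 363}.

1

(26/419) = -1 → non-residue.
(119/419) = -1 → non-residue.
(176/419) = -1 → non-residue.
(363/419) = +1 → QR.
Total quadratic residues among the 4: 1.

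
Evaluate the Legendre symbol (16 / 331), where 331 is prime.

1

Pull out 2^4: since 331 ≡ 3 (mod 8), (2/331) = -1, so (2/331)^4 = +1.
Reached (1/331) = 1. Collecting the sign flips along the way, the symbol is +1.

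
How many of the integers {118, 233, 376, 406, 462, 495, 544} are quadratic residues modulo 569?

2

(118/569) = -1 → non-residue.
(233/569) = -1 → non-residue.
(376/569) = -1 → non-residue.
(406/569) = -1 → non-residue.
(462/569) = +1 → QR.
(495/569) = -1 → non-residue.
(544/569) = +1 → QR.
Total quadratic residues among the 7: 2.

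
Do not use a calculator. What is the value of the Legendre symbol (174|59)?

-1

First reduce: 174 ≡ 56 (mod 59).
Pull out 2^3: since 59 ≡ 3 (mod 8), (2/59) = -1, so (2/59)^3 = -1.
Reciprocity: 7 ≡ 3 and 59 ≡ 3 (mod 4), so (7/59) = −(59/7).
Reduce top mod 7: now compute (3/7).
Reciprocity: 3 ≡ 3 and 7 ≡ 3 (mod 4), so (3/7) = −(7/3).
Reduce top mod 3: now compute (1/3).
Reached (1/3) = 1. Collecting the sign flips along the way, the symbol is -1.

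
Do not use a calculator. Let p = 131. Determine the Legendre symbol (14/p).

-1

Pull out 2: since 131 ≡ 3 (mod 8), (2/131) = -1.
Reciprocity: 7 ≡ 3 and 131 ≡ 3 (mod 4), so (7/131) = −(131/7).
Reduce top mod 7: now compute (5/7).
Reciprocity: 5 ≡ 1 and 7 ≡ 3 (mod 4), so (5/7) = +(7/5).
Reduce top mod 5: now compute (2/5).
Pull out 2: since 5 ≡ 5 (mod 8), (2/5) = -1.
Reached (1/5) = 1. Collecting the sign flips along the way, the symbol is -1.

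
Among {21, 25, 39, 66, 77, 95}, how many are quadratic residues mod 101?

(21/101) = +1 → QR.
(25/101) = +1 → QR.
(39/101) = -1 → non-residue.
(66/101) = -1 → non-residue.
(77/101) = +1 → QR.
(95/101) = +1 → QR.
Total quadratic residues among the 6: 4.

4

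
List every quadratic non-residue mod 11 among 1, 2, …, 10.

Square k = 1,…,5 (k and 11−k give the same square):
1²=1, 2²=4, 3²=9, 4²≡5, 5²≡3 (mod 11).
The residues are {1, 3, 4, 5, 9}; the non-residues are the remaining 5 nonzero classes.

2, 6, 7, 8, 10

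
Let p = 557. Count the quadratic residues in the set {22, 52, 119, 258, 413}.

(22/557) = +1 → QR.
(52/557) = -1 → non-residue.
(119/557) = +1 → QR.
(258/557) = +1 → QR.
(413/557) = +1 → QR.
Total quadratic residues among the 5: 4.

4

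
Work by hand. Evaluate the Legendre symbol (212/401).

-1

Pull out 2^2: since 401 ≡ 1 (mod 8), (2/401) = +1, so (2/401)^2 = +1.
Reciprocity: 53 ≡ 1 and 401 ≡ 1 (mod 4), so (53/401) = +(401/53).
Reduce top mod 53: now compute (30/53).
Pull out 2: since 53 ≡ 5 (mod 8), (2/53) = -1.
Reciprocity: 15 ≡ 3 and 53 ≡ 1 (mod 4), so (15/53) = +(53/15).
Reduce top mod 15: now compute (8/15).
Pull out 2^3: since 15 ≡ 7 (mod 8), (2/15) = +1, so (2/15)^3 = +1.
Reached (1/15) = 1. Collecting the sign flips along the way, the symbol is -1.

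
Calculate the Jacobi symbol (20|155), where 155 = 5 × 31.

Pull out 2^2: since 155 ≡ 3 (mod 8), (2/155) = -1, so (2/155)^2 = +1.
Reciprocity: 5 ≡ 1 and 155 ≡ 3 (mod 4), so (5/155) = +(155/5).
Reduce top mod 5: now compute (0/5).
Top reduces to 0: gcd > 1, so the symbol is 0.

0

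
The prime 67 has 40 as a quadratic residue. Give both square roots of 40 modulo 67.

24, 43

Since 67 ≡ 3 (mod 4), a square root of 40 is 40^((67+1)/4) = 40^17 mod 67.
Repeated squaring: 40^2≡59, 40^4≡64, 40^8≡9, 40^16≡14 (mod 67).
40^17 = 40^(16+1) ≡ 24 (mod 67).
Check: 24² = 576 ≡ 40 (mod 67). The two roots are 24 and 43.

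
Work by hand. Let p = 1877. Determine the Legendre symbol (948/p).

1

Pull out 2^2: since 1877 ≡ 5 (mod 8), (2/1877) = -1, so (2/1877)^2 = +1.
Reciprocity: 237 ≡ 1 and 1877 ≡ 1 (mod 4), so (237/1877) = +(1877/237).
Reduce top mod 237: now compute (218/237).
Pull out 2: since 237 ≡ 5 (mod 8), (2/237) = -1.
Reciprocity: 109 ≡ 1 and 237 ≡ 1 (mod 4), so (109/237) = +(237/109).
Reduce top mod 109: now compute (19/109).
Reciprocity: 19 ≡ 3 and 109 ≡ 1 (mod 4), so (19/109) = +(109/19).
Reduce top mod 19: now compute (14/19).
Pull out 2: since 19 ≡ 3 (mod 8), (2/19) = -1.
Reciprocity: 7 ≡ 3 and 19 ≡ 3 (mod 4), so (7/19) = −(19/7).
Reduce top mod 7: now compute (5/7).
Reciprocity: 5 ≡ 1 and 7 ≡ 3 (mod 4), so (5/7) = +(7/5).
Reduce top mod 5: now compute (2/5).
Pull out 2: since 5 ≡ 5 (mod 8), (2/5) = -1.
Reached (1/5) = 1. Collecting the sign flips along the way, the symbol is +1.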